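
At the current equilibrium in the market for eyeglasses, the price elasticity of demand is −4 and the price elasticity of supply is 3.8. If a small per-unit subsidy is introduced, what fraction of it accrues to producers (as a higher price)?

Producer share = 20/39

For a small subsidy around the equilibrium, the benefit split depends on the relative slopes, which at a point are proportional to the elasticities.
Buyer share = εs/(εs + |εd|) = 3.8/(3.8 + 4) = 19/39; seller share = |εd|/(εs + |εd|) = 20/39.
So producers capture 20/39 of the subsidy.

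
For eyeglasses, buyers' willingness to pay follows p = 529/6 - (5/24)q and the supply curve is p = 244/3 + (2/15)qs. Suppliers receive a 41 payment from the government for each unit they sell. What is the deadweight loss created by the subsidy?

Deadweight loss = 2460

Pre-subsidy: 529/6 - (5/24)q = 244/3 + (2/15)q gives q* = 20 and p* = 84.
With the subsidy, sellers receive ps = pb + 41 for each unit, where pb is the price buyers pay.
On the curves, pb = 529/6 - (5/24)q and ps = 244/3 + (2/15)q; the wedge ps − pb = 41 gives 244/3 + (2/15)q − (529/6 - (5/24)q) = 41, so q' = 140.
Then pb = 529/6 − (5/24)·140 = 59 and ps = 244/3 + (2/15)·140 = 100.
The subsidy expands output by 140 − 20 = 120 past the efficient level; on those units the gap between marginal cost and willingness to pay runs from 0 up to 41.
DWL = ½ × 41 × 120 = 2460.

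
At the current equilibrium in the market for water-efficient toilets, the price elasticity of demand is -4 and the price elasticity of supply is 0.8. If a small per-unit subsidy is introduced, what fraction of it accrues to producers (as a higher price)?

For a small subsidy around the equilibrium, the benefit split depends on the relative slopes, which at a point are proportional to the elasticities.
Buyer share = εs/(εs + |εd|) = 0.8/(0.8 + 4) = 1/6; seller share = |εd|/(εs + |εd|) = 5/6.
So producers capture 5/6 of the subsidy.

Producer share = 5/6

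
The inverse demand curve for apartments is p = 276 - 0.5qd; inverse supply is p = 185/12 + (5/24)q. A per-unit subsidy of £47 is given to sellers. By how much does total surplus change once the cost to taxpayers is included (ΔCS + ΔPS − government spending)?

Pre-subsidy: 276 - 0.5q = 185/12 + (5/24)q gives q* = 6254/17 and p* = 1565/17.
With the subsidy, sellers receive ps = pb + 47 for each unit, where pb is the price buyers pay.
On the curves, pb = 276 - 0.5q and ps = 185/12 + (5/24)q; the wedge ps − pb = 47 gives 185/12 + (5/24)q − (276 - 0.5q) = 47, so q' = 7382/17.
Then pb = 276 − 0.5·(7382/17) = 1001/17 and ps = 185/12 + (5/24)·(7382/17) = 1800/17.
ΔCS = ½(6254/17 + 7382/17)(1565/17 − 1001/17) = 3845352/289; ΔPS = ½(6254/17 + 7382/17)(1800/17 − 1565/17) = 1602230/289.
Government spending = 47 × 7382/17 = 346954/17.
Net change = 3845352/289 + 1602230/289 − 346954/17 = -26508/17. The loss equals the DWL triangle ½·47·1128/17.

Net change in total surplus = -26508/17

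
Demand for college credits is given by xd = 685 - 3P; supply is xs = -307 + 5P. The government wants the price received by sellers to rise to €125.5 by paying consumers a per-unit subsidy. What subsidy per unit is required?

At a seller price of 125.5, quantity supplied is -307 + 5·125.5 = 320.5.
Buyers absorb 320.5 only when they pay Pb with 685 − 3·Pb = 320.5, i.e. Pb = 121.5.
s = Ps − Pb = 125.5 − 121.5 = 4.

Required subsidy s = €4 per unit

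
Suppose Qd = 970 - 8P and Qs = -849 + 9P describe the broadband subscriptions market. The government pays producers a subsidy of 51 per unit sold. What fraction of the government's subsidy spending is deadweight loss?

DWL / government spending = 18/55

Pre-subsidy: 970 - 8P = -849 + 9P gives P* = 107, Q* = 114.
With the subsidy, sellers receive Ps = Pb + 51 for each unit, where Pb is the price buyers pay.
Supply in terms of Pb becomes Qs = -849 + 9(Pb + 51) = -390 + 9Pb. Setting this equal to demand: 970 - 8Pb = -390 + 9Pb, so Pb = 80.
Sellers receive Ps = 80 + 51 = 131; Q' = 970 − 8·80 = 330.
ΔCS = ½(114 + 330)(107 − 80) = 5994; ΔPS = ½(114 + 330)(131 − 107) = 5328.
Government spending = 51 × 330 = 16830.
DWL = ½ × 51 × (330 − 114) = 5508; fraction = 5508 / 16830 = 18/55.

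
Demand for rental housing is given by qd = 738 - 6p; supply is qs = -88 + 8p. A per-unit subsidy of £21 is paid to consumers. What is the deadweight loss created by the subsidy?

Deadweight loss = £756

Pre-subsidy: 738 - 6p = -88 + 8p gives p* = 59, q* = 384.
With the rebate, buyers effectively pay pb = ps − 21, where ps is the price sellers receive.
Demand in terms of ps becomes qd = 738 − 6(ps − 21) = 864 - 6ps. Setting this equal to supply: 864 - 6ps = -88 + 8ps, so ps = 68.
Buyers pay pb = 68 − 21 = 47; q' = -88 + 8·68 = 456.
The subsidy expands output by 456 − 384 = 72 past the efficient level; on those units the gap between marginal cost and willingness to pay runs from 0 up to 21.
DWL = ½ × 21 × 72 = 756.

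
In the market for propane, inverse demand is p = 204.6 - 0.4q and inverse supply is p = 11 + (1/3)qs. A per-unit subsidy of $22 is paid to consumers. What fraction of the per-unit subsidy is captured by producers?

Producer share = 5/11

Pre-subsidy: 204.6 - 0.4q = 11 + (1/3)q gives q* = 264 and p* = 99.
With the rebate, buyers effectively pay pb = ps − 22, where ps is the price sellers receive.
On the curves, pb = 204.6 - 0.4q and ps = 11 + (1/3)q; the wedge ps − pb = 22 gives 11 + (1/3)q − (204.6 - 0.4q) = 22, so q' = 294.
Then pb = 204.6 − 0.4·294 = 87 and ps = 11 + (1/3)·294 = 109.
Buyers' price falls by p* − pb = 99 − 87 = 12; sellers' price rises by ps − p* = 109 − 99 = 10.
So producers capture 10/22 = 5/11 of each unit of subsidy.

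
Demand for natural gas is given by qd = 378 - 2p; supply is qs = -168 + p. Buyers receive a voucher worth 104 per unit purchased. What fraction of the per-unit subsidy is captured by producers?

Pre-subsidy: 378 - 2p = -168 + p gives p* = 182, q* = 14.
With the rebate, buyers effectively pay pb = ps − 104, where ps is the price sellers receive.
Demand in terms of ps becomes qd = 378 − 2(ps − 104) = 586 - 2ps. Setting this equal to supply: 586 - 2ps = -168 + ps, so ps = 754/3.
Buyers pay pb = 754/3 − 104 = 442/3; q' = -168 + 1·(754/3) = 250/3.
Buyers' price falls by p* − pb = 182 − 442/3 = 104/3; sellers' price rises by ps − p* = 754/3 − 182 = 208/3.
So producers capture (208/3)/104 = 2/3 of each unit of subsidy.

Producer share = 2/3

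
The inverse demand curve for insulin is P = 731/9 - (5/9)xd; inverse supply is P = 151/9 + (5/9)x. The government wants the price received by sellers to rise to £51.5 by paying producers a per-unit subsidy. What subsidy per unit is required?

Required subsidy s = £5 per unit

At a seller price of 51.5, quantity supplied is -30.2 + 1.8·51.5 = 62.5.
Buyers absorb 62.5 only when they pay Pb = 731/9 − (5/9)·62.5 = 46.5.
s = Ps − Pb = 51.5 − 46.5 = 5.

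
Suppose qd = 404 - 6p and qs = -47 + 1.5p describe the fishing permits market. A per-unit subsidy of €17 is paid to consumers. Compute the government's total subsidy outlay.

Government cost = €1081.2

Pre-subsidy: 404 - 6p = -47 + 1.5p gives p* = 902/15, q* = 43.2.
With the rebate, buyers effectively pay pb = ps − 17, where ps is the price sellers receive.
Demand in terms of ps becomes qd = 404 − 6(ps − 17) = 506 - 6ps. Setting this equal to supply: 506 - 6ps = -47 + 1.5ps, so ps = 1106/15.
Buyers pay pb = 1106/15 − 17 = 851/15; q' = -47 + 1.5·(1106/15) = 63.6.
Government outlay = subsidy × quantity = 17 × 63.6 = 1081.2.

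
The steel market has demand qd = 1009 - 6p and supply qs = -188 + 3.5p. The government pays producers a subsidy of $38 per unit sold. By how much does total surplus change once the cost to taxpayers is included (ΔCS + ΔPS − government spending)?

Net change in total surplus = -$1596

Pre-subsidy: 1009 - 6p = -188 + 3.5p gives p* = 126, q* = 253.
With the subsidy, sellers receive ps = pb + 38 for each unit, where pb is the price buyers pay.
Supply in terms of pb becomes qs = -188 + 3.5(pb + 38) = -55 + 3.5pb. Setting this equal to demand: 1009 - 6pb = -55 + 3.5pb, so pb = 112.
Sellers receive ps = 112 + 38 = 150; q' = 1009 − 6·112 = 337.
ΔCS = ½(253 + 337)(126 − 112) = 4130; ΔPS = ½(253 + 337)(150 − 126) = 7080.
Government spending = 38 × 337 = 12806.
Net change = 4130 + 7080 − 12806 = -1596. The loss equals the DWL triangle ½·38·84.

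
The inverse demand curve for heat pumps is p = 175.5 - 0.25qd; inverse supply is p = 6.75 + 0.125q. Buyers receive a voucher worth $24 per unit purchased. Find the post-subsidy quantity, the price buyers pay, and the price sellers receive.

Pre-subsidy: 175.5 - 0.25q = 6.75 + 0.125q gives q* = 450 and p* = 63.
With the rebate, buyers effectively pay pb = ps − 24, where ps is the price sellers receive.
On the curves, pb = 175.5 - 0.25q and ps = 6.75 + 0.125q; the wedge ps − pb = 24 gives 6.75 + 0.125q − (175.5 - 0.25q) = 24, so q' = 514.
Then pb = 175.5 − 0.25·514 = 47 and ps = 6.75 + 0.125·514 = 71.

q' = 514; buyers pay $47; sellers receive $71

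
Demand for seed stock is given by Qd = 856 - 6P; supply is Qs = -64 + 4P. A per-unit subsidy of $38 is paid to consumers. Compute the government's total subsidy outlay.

Government cost = $15017.6

Pre-subsidy: 856 - 6P = -64 + 4P gives P* = 92, Q* = 304.
With the rebate, buyers effectively pay Pb = Ps − 38, where Ps is the price sellers receive.
Demand in terms of Ps becomes Qd = 856 − 6(Ps − 38) = 1084 - 6Ps. Setting this equal to supply: 1084 - 6Ps = -64 + 4Ps, so Ps = 114.8.
Buyers pay Pb = 114.8 − 38 = 76.8; Q' = -64 + 4·114.8 = 395.2.
Government outlay = subsidy × quantity = 38 × 395.2 = 15017.6.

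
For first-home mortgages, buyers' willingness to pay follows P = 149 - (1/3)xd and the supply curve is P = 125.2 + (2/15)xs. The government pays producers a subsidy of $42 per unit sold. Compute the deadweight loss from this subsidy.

Pre-subsidy: 149 - (1/3)x = 125.2 + (2/15)x gives x* = 51 and P* = 132.
With the subsidy, sellers receive Ps = Pb + 42 for each unit, where Pb is the price buyers pay.
On the curves, Pb = 149 - (1/3)x and Ps = 125.2 + (2/15)x; the wedge Ps − Pb = 42 gives 125.2 + (2/15)x − (149 - (1/3)x) = 42, so x' = 141.
Then Pb = 149 − (1/3)·141 = 102 and Ps = 125.2 + (2/15)·141 = 144.
The subsidy expands output by 141 − 51 = 90 past the efficient level; on those units the gap between marginal cost and willingness to pay runs from 0 up to 42.
DWL = ½ × 42 × 90 = 1890.

Deadweight loss = $1890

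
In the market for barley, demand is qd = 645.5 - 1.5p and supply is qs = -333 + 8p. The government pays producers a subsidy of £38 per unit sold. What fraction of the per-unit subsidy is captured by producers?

Pre-subsidy: 645.5 - 1.5p = -333 + 8p gives p* = 103, q* = 491.
With the subsidy, sellers receive ps = pb + 38 for each unit, where pb is the price buyers pay.
Supply in terms of pb becomes qs = -333 + 8(pb + 38) = -29 + 8pb. Setting this equal to demand: 645.5 - 1.5pb = -29 + 8pb, so pb = 71.
Sellers receive ps = 71 + 38 = 109; q' = 645.5 − 1.5·71 = 539.
Buyers' price falls by p* − pb = 103 − 71 = 32; sellers' price rises by ps − p* = 109 − 103 = 6.
So producers capture 6/38 = 3/19 of each unit of subsidy.

Producer share = 3/19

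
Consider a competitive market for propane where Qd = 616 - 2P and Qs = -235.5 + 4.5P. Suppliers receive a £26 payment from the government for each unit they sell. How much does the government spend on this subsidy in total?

Government cost = £10140

Pre-subsidy: 616 - 2P = -235.5 + 4.5P gives P* = 131, Q* = 354.
With the subsidy, sellers receive Ps = Pb + 26 for each unit, where Pb is the price buyers pay.
Supply in terms of Pb becomes Qs = -235.5 + 4.5(Pb + 26) = -118.5 + 4.5Pb. Setting this equal to demand: 616 - 2Pb = -118.5 + 4.5Pb, so Pb = 113.
Sellers receive Ps = 113 + 26 = 139; Q' = 616 − 2·113 = 390.
Government outlay = subsidy × quantity = 26 × 390 = 10140.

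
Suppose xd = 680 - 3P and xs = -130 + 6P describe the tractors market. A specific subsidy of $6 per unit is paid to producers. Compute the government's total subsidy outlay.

Pre-subsidy: 680 - 3P = -130 + 6P gives P* = 90, x* = 410.
With the subsidy, sellers receive Ps = Pb + 6 for each unit, where Pb is the price buyers pay.
Supply in terms of Pb becomes xs = -130 + 6(Pb + 6) = -94 + 6Pb. Setting this equal to demand: 680 - 3Pb = -94 + 6Pb, so Pb = 86.
Sellers receive Ps = 86 + 6 = 92; x' = 680 − 3·86 = 422.
Government outlay = subsidy × quantity = 6 × 422 = 2532.

Government cost = $2532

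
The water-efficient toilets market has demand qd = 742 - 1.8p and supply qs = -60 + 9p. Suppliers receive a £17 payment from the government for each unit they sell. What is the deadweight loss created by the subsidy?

Pre-subsidy: 742 - 1.8p = -60 + 9p gives p* = 2005/27, q* = 1825/3.
With the subsidy, sellers receive ps = pb + 17 for each unit, where pb is the price buyers pay.
Supply in terms of pb becomes qs = -60 + 9(pb + 17) = 93 + 9pb. Setting this equal to demand: 742 - 1.8pb = 93 + 9pb, so pb = 3245/54.
Sellers receive ps = 3245/54 + 17 = 4163/54; q' = 742 − 1.8·(3245/54) = 3803/6.
The subsidy expands output by 3803/6 − 1825/3 = 25.5 past the efficient level; on those units the gap between marginal cost and willingness to pay runs from 0 up to 17.
DWL = ½ × 17 × 25.5 = 216.75.

Deadweight loss = £216.75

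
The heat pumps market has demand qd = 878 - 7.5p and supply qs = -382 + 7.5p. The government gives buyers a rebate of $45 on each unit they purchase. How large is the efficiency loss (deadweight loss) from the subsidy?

Deadweight loss = $3796.875

Pre-subsidy: 878 - 7.5p = -382 + 7.5p gives p* = 84, q* = 248.
With the rebate, buyers effectively pay pb = ps − 45, where ps is the price sellers receive.
Demand in terms of ps becomes qd = 878 − 7.5(ps − 45) = 1215.5 - 7.5ps. Setting this equal to supply: 1215.5 - 7.5ps = -382 + 7.5ps, so ps = 106.5.
Buyers pay pb = 106.5 − 45 = 61.5; q' = -382 + 7.5·106.5 = 416.75.
The subsidy expands output by 416.75 − 248 = 168.75 past the efficient level; on those units the gap between marginal cost and willingness to pay runs from 0 up to 45.
DWL = ½ × 45 × 168.75 = 3796.875.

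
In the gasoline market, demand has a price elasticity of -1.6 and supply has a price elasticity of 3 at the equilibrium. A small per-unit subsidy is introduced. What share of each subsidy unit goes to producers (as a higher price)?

Producer share = 8/23

For a small subsidy around the equilibrium, the benefit split depends on the relative slopes, which at a point are proportional to the elasticities.
Buyer share = εs/(εs + |εd|) = 3/(3 + 1.6) = 15/23; seller share = |εd|/(εs + |εd|) = 8/23.
So producers capture 8/23 of the subsidy.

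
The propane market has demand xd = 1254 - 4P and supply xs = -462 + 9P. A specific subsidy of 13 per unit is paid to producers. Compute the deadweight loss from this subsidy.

Deadweight loss = 234

Pre-subsidy: 1254 - 4P = -462 + 9P gives P* = 132, x* = 726.
With the subsidy, sellers receive Ps = Pb + 13 for each unit, where Pb is the price buyers pay.
Supply in terms of Pb becomes xs = -462 + 9(Pb + 13) = -345 + 9Pb. Setting this equal to demand: 1254 - 4Pb = -345 + 9Pb, so Pb = 123.
Sellers receive Ps = 123 + 13 = 136; x' = 1254 − 4·123 = 762.
The subsidy expands output by 762 − 726 = 36 past the efficient level; on those units the gap between marginal cost and willingness to pay runs from 0 up to 13.
DWL = ½ × 13 × 36 = 234.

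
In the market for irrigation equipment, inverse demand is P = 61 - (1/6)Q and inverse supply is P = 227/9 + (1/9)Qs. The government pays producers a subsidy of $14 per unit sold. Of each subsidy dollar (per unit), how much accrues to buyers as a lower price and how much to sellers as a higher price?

Pre-subsidy: 61 - (1/6)Q = 227/9 + (1/9)Q gives Q* = 128.8 and P* = 593/15.
With the subsidy, sellers receive Ps = Pb + 14 for each unit, where Pb is the price buyers pay.
On the curves, Pb = 61 - (1/6)Q and Ps = 227/9 + (1/9)Q; the wedge Ps − Pb = 14 gives 227/9 + (1/9)Q − (61 - (1/6)Q) = 14, so Q' = 179.2.
Then Pb = 61 − (1/6)·179.2 = 467/15 and Ps = 227/9 + (1/9)·179.2 = 677/15.
Buyers' price falls by P* − Pb = 593/15 − 467/15 = 8.4; sellers' price rises by Ps − P* = 677/15 − 593/15 = 5.6.

Buyers gain $8.4 per unit; sellers gain $5.6 per unit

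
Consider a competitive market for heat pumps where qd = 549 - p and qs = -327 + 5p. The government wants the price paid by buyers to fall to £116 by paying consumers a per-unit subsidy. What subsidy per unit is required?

Required subsidy s = £36 per unit

At a buyer price of 116, quantity demanded is 549 − 1·116 = 433.
Sellers supply 433 only when they receive ps with -327 + 5·ps = 433, i.e. ps = 152.
s = ps − pb = 152 − 116 = 36.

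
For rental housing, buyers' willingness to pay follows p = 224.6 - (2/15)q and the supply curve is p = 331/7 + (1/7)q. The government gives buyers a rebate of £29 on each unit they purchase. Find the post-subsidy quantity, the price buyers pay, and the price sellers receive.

q' = 747; buyers pay £125; sellers receive £154

Pre-subsidy: 224.6 - (2/15)q = 331/7 + (1/7)q gives q* = 642 and p* = 139.
With the rebate, buyers effectively pay pb = ps − 29, where ps is the price sellers receive.
On the curves, pb = 224.6 - (2/15)q and ps = 331/7 + (1/7)q; the wedge ps − pb = 29 gives 331/7 + (1/7)q − (224.6 - (2/15)q) = 29, so q' = 747.
Then pb = 224.6 − (2/15)·747 = 125 and ps = 331/7 + (1/7)·747 = 154.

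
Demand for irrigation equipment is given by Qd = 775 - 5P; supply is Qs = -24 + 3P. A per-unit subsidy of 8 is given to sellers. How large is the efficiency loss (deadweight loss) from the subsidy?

Deadweight loss = 60

Pre-subsidy: 775 - 5P = -24 + 3P gives P* = 99.875, Q* = 275.625.
With the subsidy, sellers receive Ps = Pb + 8 for each unit, where Pb is the price buyers pay.
Supply in terms of Pb becomes Qs = -24 + 3(Pb + 8) = 0 + 3Pb. Setting this equal to demand: 775 - 5Pb = 0 + 3Pb, so Pb = 96.875.
Sellers receive Ps = 96.875 + 8 = 104.875; Q' = 775 − 5·96.875 = 290.625.
The subsidy expands output by 290.625 − 275.625 = 15 past the efficient level; on those units the gap between marginal cost and willingness to pay runs from 0 up to 8.
DWL = ½ × 8 × 15 = 60.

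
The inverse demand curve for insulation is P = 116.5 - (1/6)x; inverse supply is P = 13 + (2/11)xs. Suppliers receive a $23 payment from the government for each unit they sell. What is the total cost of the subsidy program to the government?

Government cost = $8349

Pre-subsidy: 116.5 - (1/6)x = 13 + (2/11)x gives x* = 297 and P* = 67.
With the subsidy, sellers receive Ps = Pb + 23 for each unit, where Pb is the price buyers pay.
On the curves, Pb = 116.5 - (1/6)x and Ps = 13 + (2/11)x; the wedge Ps − Pb = 23 gives 13 + (2/11)x − (116.5 - (1/6)x) = 23, so x' = 363.
Then Pb = 116.5 − (1/6)·363 = 56 and Ps = 13 + (2/11)·363 = 79.
Government outlay = subsidy × quantity = 23 × 363 = 8349.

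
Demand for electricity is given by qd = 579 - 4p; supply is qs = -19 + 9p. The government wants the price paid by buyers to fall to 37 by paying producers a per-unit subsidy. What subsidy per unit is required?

Required subsidy s = 13 per unit

At a buyer price of 37, quantity demanded is 579 − 4·37 = 431.
Sellers supply 431 only when they receive ps with -19 + 9·ps = 431, i.e. ps = 50.
s = ps − pb = 50 − 37 = 13.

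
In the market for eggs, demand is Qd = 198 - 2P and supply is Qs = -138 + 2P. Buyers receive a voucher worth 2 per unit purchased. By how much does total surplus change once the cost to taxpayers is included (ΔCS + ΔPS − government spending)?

Pre-subsidy: 198 - 2P = -138 + 2P gives P* = 84, Q* = 30.
With the rebate, buyers effectively pay Pb = Ps − 2, where Ps is the price sellers receive.
Demand in terms of Ps becomes Qd = 198 − 2(Ps − 2) = 202 - 2Ps. Setting this equal to supply: 202 - 2Ps = -138 + 2Ps, so Ps = 85.
Buyers pay Pb = 85 − 2 = 83; Q' = -138 + 2·85 = 32.
ΔCS = ½(30 + 32)(84 − 83) = 31; ΔPS = ½(30 + 32)(85 − 84) = 31.
Government spending = 2 × 32 = 64.
Net change = 31 + 31 − 64 = -2. The loss equals the DWL triangle ½·2·2.

Net change in total surplus = -2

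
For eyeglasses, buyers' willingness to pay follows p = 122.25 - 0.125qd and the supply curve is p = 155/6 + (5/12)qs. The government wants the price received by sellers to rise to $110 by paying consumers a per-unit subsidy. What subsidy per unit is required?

Required subsidy s = $13 per unit

At a seller price of 110, quantity supplied is -62 + 2.4·110 = 202.
Buyers absorb 202 only when they pay pb = 122.25 − 0.125·202 = 97.
s = ps − pb = 110 − 97 = 13.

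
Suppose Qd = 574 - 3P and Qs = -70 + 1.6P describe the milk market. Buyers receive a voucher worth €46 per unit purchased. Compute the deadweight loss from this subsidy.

Pre-subsidy: 574 - 3P = -70 + 1.6P gives P* = 140, Q* = 154.
With the rebate, buyers effectively pay Pb = Ps − 46, where Ps is the price sellers receive.
Demand in terms of Ps becomes Qd = 574 − 3(Ps − 46) = 712 - 3Ps. Setting this equal to supply: 712 - 3Ps = -70 + 1.6Ps, so Ps = 170.
Buyers pay Pb = 170 − 46 = 124; Q' = -70 + 1.6·170 = 202.
The subsidy expands output by 202 − 154 = 48 past the efficient level; on those units the gap between marginal cost and willingness to pay runs from 0 up to 46.
DWL = ½ × 46 × 48 = 1104.

Deadweight loss = €1104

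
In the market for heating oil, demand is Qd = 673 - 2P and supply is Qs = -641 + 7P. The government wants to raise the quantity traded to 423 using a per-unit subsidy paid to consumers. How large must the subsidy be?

Required subsidy s = 27 per unit

At Q = 423, invert demand for the buyer price: Pb = (673 − 423)/2 = 125; invert supply for the seller price: Ps = (423 − (-641))/7 = 152.
The subsidy must fill the gap: s = Ps − Pb = 152 − 125 = 27.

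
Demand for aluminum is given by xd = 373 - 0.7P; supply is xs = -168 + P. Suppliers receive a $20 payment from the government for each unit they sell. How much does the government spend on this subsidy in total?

Pre-subsidy: 373 - 0.7P = -168 + P gives P* = 5410/17, x* = 2554/17.
With the subsidy, sellers receive Ps = Pb + 20 for each unit, where Pb is the price buyers pay.
Supply in terms of Pb becomes xs = -168 + 1(Pb + 20) = -148 + Pb. Setting this equal to demand: 373 - 0.7Pb = -148 + Pb, so Pb = 5210/17.
Sellers receive Ps = 5210/17 + 20 = 5550/17; x' = 373 − 0.7·(5210/17) = 2694/17.
Government outlay = subsidy × quantity = 20 × 2694/17 = 53880/17.

Government cost = 53880/17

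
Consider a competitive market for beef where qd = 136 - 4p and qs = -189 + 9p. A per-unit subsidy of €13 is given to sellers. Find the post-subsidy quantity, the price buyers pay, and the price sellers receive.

q' = 72; buyers pay €16; sellers receive €29

Pre-subsidy: 136 - 4p = -189 + 9p gives p* = 25, q* = 36.
With the subsidy, sellers receive ps = pb + 13 for each unit, where pb is the price buyers pay.
Supply in terms of pb becomes qs = -189 + 9(pb + 13) = -72 + 9pb. Setting this equal to demand: 136 - 4pb = -72 + 9pb, so pb = 16.
Sellers receive ps = 16 + 13 = 29; q' = 136 − 4·16 = 72.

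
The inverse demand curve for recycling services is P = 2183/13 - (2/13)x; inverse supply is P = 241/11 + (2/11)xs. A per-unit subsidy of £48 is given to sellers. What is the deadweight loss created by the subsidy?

Pre-subsidy: 2183/13 - (2/13)x = 241/11 + (2/11)x gives x* = 435 and P* = 101.
With the subsidy, sellers receive Ps = Pb + 48 for each unit, where Pb is the price buyers pay.
On the curves, Pb = 2183/13 - (2/13)x and Ps = 241/11 + (2/11)x; the wedge Ps − Pb = 48 gives 241/11 + (2/11)x − (2183/13 - (2/13)x) = 48, so x' = 578.
Then Pb = 2183/13 − (2/13)·578 = 79 and Ps = 241/11 + (2/11)·578 = 127.
The subsidy expands output by 578 − 435 = 143 past the efficient level; on those units the gap between marginal cost and willingness to pay runs from 0 up to 48.
DWL = ½ × 48 × 143 = 3432.

Deadweight loss = £3432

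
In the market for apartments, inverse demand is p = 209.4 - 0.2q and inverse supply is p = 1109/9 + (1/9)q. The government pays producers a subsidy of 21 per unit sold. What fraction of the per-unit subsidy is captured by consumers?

Pre-subsidy: 209.4 - 0.2q = 1109/9 + (1/9)q gives q* = 277 and p* = 154.
With the subsidy, sellers receive ps = pb + 21 for each unit, where pb is the price buyers pay.
On the curves, pb = 209.4 - 0.2q and ps = 1109/9 + (1/9)q; the wedge ps − pb = 21 gives 1109/9 + (1/9)q − (209.4 - 0.2q) = 21, so q' = 344.5.
Then pb = 209.4 − 0.2·344.5 = 140.5 and ps = 1109/9 + (1/9)·344.5 = 161.5.
Buyers' price falls by p* − pb = 154 − 140.5 = 13.5; sellers' price rises by ps − p* = 161.5 − 154 = 7.5.
So consumers capture 13.5/21 = 9/14 of each unit of subsidy.

Consumer share = 9/14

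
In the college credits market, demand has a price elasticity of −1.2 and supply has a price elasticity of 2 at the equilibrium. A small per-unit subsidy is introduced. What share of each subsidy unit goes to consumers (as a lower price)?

For a small subsidy around the equilibrium, the benefit split depends on the relative slopes, which at a point are proportional to the elasticities.
Buyer share = εs/(εs + |εd|) = 2/(2 + 1.2) = 0.625; seller share = |εd|/(εs + |εd|) = 0.375.

Consumer share = 0.625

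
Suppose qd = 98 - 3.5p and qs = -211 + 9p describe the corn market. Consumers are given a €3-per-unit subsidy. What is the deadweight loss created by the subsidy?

Deadweight loss = €11.34

Pre-subsidy: 98 - 3.5p = -211 + 9p gives p* = 24.72, q* = 11.48.
With the rebate, buyers effectively pay pb = ps − 3, where ps is the price sellers receive.
Demand in terms of ps becomes qd = 98 − 3.5(ps − 3) = 108.5 - 3.5ps. Setting this equal to supply: 108.5 - 3.5ps = -211 + 9ps, so ps = 25.56.
Buyers pay pb = 25.56 − 3 = 22.56; q' = -211 + 9·25.56 = 19.04.
The subsidy expands output by 19.04 − 11.48 = 7.56 past the efficient level; on those units the gap between marginal cost and willingness to pay runs from 0 up to 3.
DWL = ½ × 3 × 7.56 = 11.34.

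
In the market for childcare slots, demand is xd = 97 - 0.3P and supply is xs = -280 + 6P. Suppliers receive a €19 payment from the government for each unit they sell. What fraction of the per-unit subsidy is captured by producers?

Producer share = 1/21

Pre-subsidy: 97 - 0.3P = -280 + 6P gives P* = 3770/63, x* = 1660/21.
With the subsidy, sellers receive Ps = Pb + 19 for each unit, where Pb is the price buyers pay.
Supply in terms of Pb becomes xs = -280 + 6(Pb + 19) = -166 + 6Pb. Setting this equal to demand: 97 - 0.3Pb = -166 + 6Pb, so Pb = 2630/63.
Sellers receive Ps = 2630/63 + 19 = 3827/63; x' = 97 − 0.3·(2630/63) = 1774/21.
Buyers' price falls by P* − Pb = 3770/63 − 2630/63 = 380/21; sellers' price rises by Ps − P* = 3827/63 − 3770/63 = 19/21.
So producers capture (19/21)/19 = 1/21 of each unit of subsidy.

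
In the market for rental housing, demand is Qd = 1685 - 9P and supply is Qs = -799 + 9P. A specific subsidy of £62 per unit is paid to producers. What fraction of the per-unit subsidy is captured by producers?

Producer share = 0.5

Pre-subsidy: 1685 - 9P = -799 + 9P gives P* = 138, Q* = 443.
With the subsidy, sellers receive Ps = Pb + 62 for each unit, where Pb is the price buyers pay.
Supply in terms of Pb becomes Qs = -799 + 9(Pb + 62) = -241 + 9Pb. Setting this equal to demand: 1685 - 9Pb = -241 + 9Pb, so Pb = 107.
Sellers receive Ps = 107 + 62 = 169; Q' = 1685 − 9·107 = 722.
Buyers' price falls by P* − Pb = 138 − 107 = 31; sellers' price rises by Ps − P* = 169 − 138 = 31.
So producers capture 31/62 = 0.5 of each unit of subsidy.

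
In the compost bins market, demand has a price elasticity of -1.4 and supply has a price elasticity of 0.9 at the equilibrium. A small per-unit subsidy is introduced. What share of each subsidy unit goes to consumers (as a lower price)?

For a small subsidy around the equilibrium, the benefit split depends on the relative slopes, which at a point are proportional to the elasticities.
Buyer share = εs/(εs + |εd|) = 0.9/(0.9 + 1.4) = 9/23; seller share = |εd|/(εs + |εd|) = 14/23.

Consumer share = 9/23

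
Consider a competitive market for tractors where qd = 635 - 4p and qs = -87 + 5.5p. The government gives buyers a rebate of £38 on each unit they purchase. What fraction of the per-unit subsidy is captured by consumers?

Consumer share = 11/19

Pre-subsidy: 635 - 4p = -87 + 5.5p gives p* = 76, q* = 331.
With the rebate, buyers effectively pay pb = ps − 38, where ps is the price sellers receive.
Demand in terms of ps becomes qd = 635 − 4(ps − 38) = 787 - 4ps. Setting this equal to supply: 787 - 4ps = -87 + 5.5ps, so ps = 92.
Buyers pay pb = 92 − 38 = 54; q' = -87 + 5.5·92 = 419.
Buyers' price falls by p* − pb = 76 − 54 = 22; sellers' price rises by ps − p* = 92 − 76 = 16.
So consumers capture 22/38 = 11/19 of each unit of subsidy.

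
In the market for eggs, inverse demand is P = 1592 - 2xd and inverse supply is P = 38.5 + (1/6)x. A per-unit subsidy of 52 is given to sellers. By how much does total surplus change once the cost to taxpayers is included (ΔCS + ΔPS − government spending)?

Net change in total surplus = -624

Pre-subsidy: 1592 - 2x = 38.5 + (1/6)x gives x* = 717 and P* = 158.
With the subsidy, sellers receive Ps = Pb + 52 for each unit, where Pb is the price buyers pay.
On the curves, Pb = 1592 - 2x and Ps = 38.5 + (1/6)x; the wedge Ps − Pb = 52 gives 38.5 + (1/6)x − (1592 - 2x) = 52, so x' = 741.
Then Pb = 1592 − 2·741 = 110 and Ps = 38.5 + (1/6)·741 = 162.
ΔCS = ½(717 + 741)(158 − 110) = 34992; ΔPS = ½(717 + 741)(162 − 158) = 2916.
Government spending = 52 × 741 = 38532.
Net change = 34992 + 2916 − 38532 = -624. The loss equals the DWL triangle ½·52·24.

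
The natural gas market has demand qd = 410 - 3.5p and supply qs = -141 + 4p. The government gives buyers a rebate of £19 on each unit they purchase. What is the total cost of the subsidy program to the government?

Government cost = 10735/3

Pre-subsidy: 410 - 3.5p = -141 + 4p gives p* = 1102/15, q* = 2293/15.
With the rebate, buyers effectively pay pb = ps − 19, where ps is the price sellers receive.
Demand in terms of ps becomes qd = 410 − 3.5(ps − 19) = 476.5 - 3.5ps. Setting this equal to supply: 476.5 - 3.5ps = -141 + 4ps, so ps = 247/3.
Buyers pay pb = 247/3 − 19 = 190/3; q' = -141 + 4·(247/3) = 565/3.
Government outlay = subsidy × quantity = 19 × 565/3 = 10735/3.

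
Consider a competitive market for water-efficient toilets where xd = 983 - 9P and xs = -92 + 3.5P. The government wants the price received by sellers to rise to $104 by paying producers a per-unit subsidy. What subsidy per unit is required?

Required subsidy s = $25 per unit

At a seller price of 104, quantity supplied is -92 + 3.5·104 = 272.
Buyers absorb 272 only when they pay Pb with 983 − 9·Pb = 272, i.e. Pb = 79.
s = Ps − Pb = 104 − 79 = 25.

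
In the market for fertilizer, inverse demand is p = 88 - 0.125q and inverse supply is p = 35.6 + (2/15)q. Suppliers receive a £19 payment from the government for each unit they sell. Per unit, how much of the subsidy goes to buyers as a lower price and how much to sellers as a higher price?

Buyers gain 285/31 per unit; sellers gain 304/31 per unit

Pre-subsidy: 88 - 0.125q = 35.6 + (2/15)q gives q* = 6288/31 and p* = 1942/31.
With the subsidy, sellers receive ps = pb + 19 for each unit, where pb is the price buyers pay.
On the curves, pb = 88 - 0.125q and ps = 35.6 + (2/15)q; the wedge ps − pb = 19 gives 35.6 + (2/15)q − (88 - 0.125q) = 19, so q' = 8568/31.
Then pb = 88 − 0.125·(8568/31) = 1657/31 and ps = 35.6 + (2/15)·(8568/31) = 2246/31.
Buyers' price falls by p* − pb = 1942/31 − 1657/31 = 285/31; sellers' price rises by ps − p* = 2246/31 − 1942/31 = 304/31.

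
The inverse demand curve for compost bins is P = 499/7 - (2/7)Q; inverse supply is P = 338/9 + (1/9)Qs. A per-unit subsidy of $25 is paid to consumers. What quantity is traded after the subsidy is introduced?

Q' = 148

Pre-subsidy: 499/7 - (2/7)Q = 338/9 + (1/9)Q gives Q* = 85 and P* = 47.
With the rebate, buyers effectively pay Pb = Ps − 25, where Ps is the price sellers receive.
On the curves, Pb = 499/7 - (2/7)Q and Ps = 338/9 + (1/9)Q; the wedge Ps − Pb = 25 gives 338/9 + (1/9)Q − (499/7 - (2/7)Q) = 25, so Q' = 148.
Then Pb = 499/7 − (2/7)·148 = 29 and Ps = 338/9 + (1/9)·148 = 54.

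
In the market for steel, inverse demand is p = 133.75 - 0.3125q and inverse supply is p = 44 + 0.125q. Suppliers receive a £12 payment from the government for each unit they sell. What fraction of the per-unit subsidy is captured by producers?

Pre-subsidy: 133.75 - 0.3125q = 44 + 0.125q gives q* = 1436/7 and p* = 975/14.
With the subsidy, sellers receive ps = pb + 12 for each unit, where pb is the price buyers pay.
On the curves, pb = 133.75 - 0.3125q and ps = 44 + 0.125q; the wedge ps − pb = 12 gives 44 + 0.125q − (133.75 - 0.3125q) = 12, so q' = 1628/7.
Then pb = 133.75 − 0.3125·(1628/7) = 855/14 and ps = 44 + 0.125·(1628/7) = 1023/14.
Buyers' price falls by p* − pb = 975/14 − 855/14 = 60/7; sellers' price rises by ps − p* = 1023/14 − 975/14 = 24/7.
So producers capture (24/7)/12 = 2/7 of each unit of subsidy.

Producer share = 2/7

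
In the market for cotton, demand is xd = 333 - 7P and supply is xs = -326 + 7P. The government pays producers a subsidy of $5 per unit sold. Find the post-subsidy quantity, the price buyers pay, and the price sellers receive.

x' = 21; buyers pay 312/7; sellers receive 347/7

Pre-subsidy: 333 - 7P = -326 + 7P gives P* = 659/14, x* = 3.5.
With the subsidy, sellers receive Ps = Pb + 5 for each unit, where Pb is the price buyers pay.
Supply in terms of Pb becomes xs = -326 + 7(Pb + 5) = -291 + 7Pb. Setting this equal to demand: 333 - 7Pb = -291 + 7Pb, so Pb = 312/7.
Sellers receive Ps = 312/7 + 5 = 347/7; x' = 333 − 7·(312/7) = 21.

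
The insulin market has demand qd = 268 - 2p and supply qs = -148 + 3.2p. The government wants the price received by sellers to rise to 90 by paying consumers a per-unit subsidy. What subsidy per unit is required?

Required subsidy s = 26 per unit

At a seller price of 90, quantity supplied is -148 + 3.2·90 = 140.
Buyers absorb 140 only when they pay pb with 268 − 2·pb = 140, i.e. pb = 64.
s = ps − pb = 90 − 64 = 26.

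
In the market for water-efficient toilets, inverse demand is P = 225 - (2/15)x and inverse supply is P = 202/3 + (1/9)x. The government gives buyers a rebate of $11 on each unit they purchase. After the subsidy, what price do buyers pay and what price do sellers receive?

Buyers pay $133; sellers receive $144

Pre-subsidy: 225 - (2/15)x = 202/3 + (1/9)x gives x* = 645 and P* = 139.
With the rebate, buyers effectively pay Pb = Ps − 11, where Ps is the price sellers receive.
On the curves, Pb = 225 - (2/15)x and Ps = 202/3 + (1/9)x; the wedge Ps − Pb = 11 gives 202/3 + (1/9)x − (225 - (2/15)x) = 11, so x' = 690.
Then Pb = 225 − (2/15)·690 = 133 and Ps = 202/3 + (1/9)·690 = 144.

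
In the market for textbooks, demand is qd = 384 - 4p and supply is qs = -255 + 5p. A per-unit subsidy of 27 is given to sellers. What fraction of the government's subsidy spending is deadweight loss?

Pre-subsidy: 384 - 4p = -255 + 5p gives p* = 71, q* = 100.
With the subsidy, sellers receive ps = pb + 27 for each unit, where pb is the price buyers pay.
Supply in terms of pb becomes qs = -255 + 5(pb + 27) = -120 + 5pb. Setting this equal to demand: 384 - 4pb = -120 + 5pb, so pb = 56.
Sellers receive ps = 56 + 27 = 83; q' = 384 − 4·56 = 160.
ΔCS = ½(100 + 160)(71 − 56) = 1950; ΔPS = ½(100 + 160)(83 − 71) = 1560.
Government spending = 27 × 160 = 4320.
DWL = ½ × 27 × (160 − 100) = 810; fraction = 810 / 4320 = 0.1875.

DWL / government spending = 0.1875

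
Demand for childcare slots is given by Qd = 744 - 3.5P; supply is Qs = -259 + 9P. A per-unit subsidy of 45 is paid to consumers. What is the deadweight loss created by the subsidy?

Pre-subsidy: 744 - 3.5P = -259 + 9P gives P* = 80.24, Q* = 463.16.
With the rebate, buyers effectively pay Pb = Ps − 45, where Ps is the price sellers receive.
Demand in terms of Ps becomes Qd = 744 − 3.5(Ps − 45) = 901.5 - 3.5Ps. Setting this equal to supply: 901.5 - 3.5Ps = -259 + 9Ps, so Ps = 92.84.
Buyers pay Pb = 92.84 − 45 = 47.84; Q' = -259 + 9·92.84 = 576.56.
The subsidy expands output by 576.56 − 463.16 = 113.4 past the efficient level; on those units the gap between marginal cost and willingness to pay runs from 0 up to 45.
DWL = ½ × 45 × 113.4 = 2551.5.

Deadweight loss = 2551.5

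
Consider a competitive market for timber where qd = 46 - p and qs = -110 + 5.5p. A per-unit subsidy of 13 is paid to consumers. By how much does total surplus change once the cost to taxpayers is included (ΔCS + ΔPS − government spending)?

Net change in total surplus = -71.5

Pre-subsidy: 46 - p = -110 + 5.5p gives p* = 24, q* = 22.
With the rebate, buyers effectively pay pb = ps − 13, where ps is the price sellers receive.
Demand in terms of ps becomes qd = 46 − 1(ps − 13) = 59 - ps. Setting this equal to supply: 59 - ps = -110 + 5.5ps, so ps = 26.
Buyers pay pb = 26 − 13 = 13; q' = -110 + 5.5·26 = 33.
ΔCS = ½(22 + 33)(24 − 13) = 302.5; ΔPS = ½(22 + 33)(26 − 24) = 55.
Government spending = 13 × 33 = 429.
Net change = 302.5 + 55 − 429 = -71.5. The loss equals the DWL triangle ½·13·11.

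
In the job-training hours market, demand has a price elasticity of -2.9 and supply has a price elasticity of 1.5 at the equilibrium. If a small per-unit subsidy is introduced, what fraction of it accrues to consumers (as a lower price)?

For a small subsidy around the equilibrium, the benefit split depends on the relative slopes, which at a point are proportional to the elasticities.
Buyer share = εs/(εs + |εd|) = 1.5/(1.5 + 2.9) = 15/44; seller share = |εd|/(εs + |εd|) = 29/44.

Consumer share = 15/44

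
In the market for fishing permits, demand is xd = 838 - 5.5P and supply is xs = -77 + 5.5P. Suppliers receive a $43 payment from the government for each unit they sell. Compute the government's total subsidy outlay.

Government cost = $21446.25

Pre-subsidy: 838 - 5.5P = -77 + 5.5P gives P* = 915/11, x* = 380.5.
With the subsidy, sellers receive Ps = Pb + 43 for each unit, where Pb is the price buyers pay.
Supply in terms of Pb becomes xs = -77 + 5.5(Pb + 43) = 159.5 + 5.5Pb. Setting this equal to demand: 838 - 5.5Pb = 159.5 + 5.5Pb, so Pb = 1357/22.
Sellers receive Ps = 1357/22 + 43 = 2303/22; x' = 838 − 5.5·(1357/22) = 498.75.
Government outlay = subsidy × quantity = 43 × 498.75 = 21446.25.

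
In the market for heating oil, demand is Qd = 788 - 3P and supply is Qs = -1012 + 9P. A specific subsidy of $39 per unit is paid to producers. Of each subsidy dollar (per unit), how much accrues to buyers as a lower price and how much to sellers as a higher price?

Pre-subsidy: 788 - 3P = -1012 + 9P gives P* = 150, Q* = 338.
With the subsidy, sellers receive Ps = Pb + 39 for each unit, where Pb is the price buyers pay.
Supply in terms of Pb becomes Qs = -1012 + 9(Pb + 39) = -661 + 9Pb. Setting this equal to demand: 788 - 3Pb = -661 + 9Pb, so Pb = 120.75.
Sellers receive Ps = 120.75 + 39 = 159.75; Q' = 788 − 3·120.75 = 425.75.
Buyers' price falls by P* − Pb = 150 − 120.75 = 29.25; sellers' price rises by Ps − P* = 159.75 − 150 = 9.75.

Buyers gain $29.25 per unit; sellers gain $9.75 per unit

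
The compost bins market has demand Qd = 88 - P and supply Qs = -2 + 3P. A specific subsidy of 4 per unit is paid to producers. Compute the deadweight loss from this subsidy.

Deadweight loss = 6

Pre-subsidy: 88 - P = -2 + 3P gives P* = 22.5, Q* = 65.5.
With the subsidy, sellers receive Ps = Pb + 4 for each unit, where Pb is the price buyers pay.
Supply in terms of Pb becomes Qs = -2 + 3(Pb + 4) = 10 + 3Pb. Setting this equal to demand: 88 - Pb = 10 + 3Pb, so Pb = 19.5.
Sellers receive Ps = 19.5 + 4 = 23.5; Q' = 88 − 1·19.5 = 68.5.
The subsidy expands output by 68.5 − 65.5 = 3 past the efficient level; on those units the gap between marginal cost and willingness to pay runs from 0 up to 4.
DWL = ½ × 4 × 3 = 6.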